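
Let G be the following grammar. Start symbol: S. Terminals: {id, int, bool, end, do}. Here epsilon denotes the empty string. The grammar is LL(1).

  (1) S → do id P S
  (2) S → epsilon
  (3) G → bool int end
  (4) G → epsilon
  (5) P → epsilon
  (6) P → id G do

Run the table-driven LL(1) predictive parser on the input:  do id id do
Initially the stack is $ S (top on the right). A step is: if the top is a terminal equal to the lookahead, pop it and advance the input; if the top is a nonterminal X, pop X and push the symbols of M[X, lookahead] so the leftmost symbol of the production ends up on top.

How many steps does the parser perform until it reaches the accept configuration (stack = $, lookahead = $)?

8

step 1: stack=$ S  input=do id id do $  — expand S → do id P S
step 2: stack=$ S P id do  input=do id id do $  — match do
step 3: stack=$ S P id  input=id id do $  — match id
step 4: stack=$ S P  input=id do $  — expand P → id G do
step 5: stack=$ S do G id  input=id do $  — match id
step 6: stack=$ S do G  input=do $  — expand G → epsilon
step 7: stack=$ S do  input=do $  — match do
step 8: stack=$ S  input=$  — expand S → epsilon
Accept reached after 8 steps.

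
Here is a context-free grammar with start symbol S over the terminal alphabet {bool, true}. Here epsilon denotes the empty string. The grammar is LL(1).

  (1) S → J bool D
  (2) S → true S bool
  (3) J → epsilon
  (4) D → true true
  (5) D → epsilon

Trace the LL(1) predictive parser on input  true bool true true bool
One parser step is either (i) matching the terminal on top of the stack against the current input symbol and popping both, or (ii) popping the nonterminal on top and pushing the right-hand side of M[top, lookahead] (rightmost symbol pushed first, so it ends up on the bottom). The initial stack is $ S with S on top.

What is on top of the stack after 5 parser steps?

step 1: stack=$ S  input=true bool true true bool $  — expand S → true S bool
step 2: stack=$ bool S true  input=true bool true true bool $  — match true
step 3: stack=$ bool S  input=bool true true bool $  — expand S → J bool D
step 4: stack=$ bool D bool J  input=bool true true bool $  — expand J → epsilon
step 5: stack=$ bool D bool  input=bool true true bool $  — match bool
Stack after step 5: $ bool D (top = D).

D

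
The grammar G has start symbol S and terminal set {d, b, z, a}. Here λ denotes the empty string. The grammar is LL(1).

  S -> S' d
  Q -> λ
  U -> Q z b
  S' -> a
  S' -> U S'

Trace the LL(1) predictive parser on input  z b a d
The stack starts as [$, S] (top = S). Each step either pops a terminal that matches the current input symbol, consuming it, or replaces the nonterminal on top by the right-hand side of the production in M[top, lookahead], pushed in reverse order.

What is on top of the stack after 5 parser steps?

step 1: stack=$ S  input=z b a d $  — expand S -> S' d
step 2: stack=$ d S'  input=z b a d $  — expand S' -> U S'
step 3: stack=$ d S' U  input=z b a d $  — expand U -> Q z b
step 4: stack=$ d S' b z Q  input=z b a d $  — expand Q -> λ
step 5: stack=$ d S' b z  input=z b a d $  — match z
Stack after step 5: $ d S' b (top = b).

b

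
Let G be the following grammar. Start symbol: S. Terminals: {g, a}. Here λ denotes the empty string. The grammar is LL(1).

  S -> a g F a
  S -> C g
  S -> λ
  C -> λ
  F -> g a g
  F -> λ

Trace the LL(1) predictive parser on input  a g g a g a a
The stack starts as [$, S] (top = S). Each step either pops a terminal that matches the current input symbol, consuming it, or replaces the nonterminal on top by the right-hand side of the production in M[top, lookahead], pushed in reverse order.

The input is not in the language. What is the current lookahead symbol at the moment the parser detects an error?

step 1: stack=$ S  input=a g g a g a a $  — expand S -> a g F a
step 2: stack=$ a F g a  input=a g g a g a a $  — match a
step 3: stack=$ a F g  input=g g a g a a $  — match g
step 4: stack=$ a F  input=g a g a a $  — expand F -> g a g
step 5: stack=$ a g a g  input=g a g a a $  — match g
step 6: stack=$ a g a  input=a g a a $  — match a
step 7: stack=$ a g  input=g a a $  — match g
step 8: stack=$ a  input=a a $  — match a
step 9: stack=$  input=a $  — error: stack empty but input remains

a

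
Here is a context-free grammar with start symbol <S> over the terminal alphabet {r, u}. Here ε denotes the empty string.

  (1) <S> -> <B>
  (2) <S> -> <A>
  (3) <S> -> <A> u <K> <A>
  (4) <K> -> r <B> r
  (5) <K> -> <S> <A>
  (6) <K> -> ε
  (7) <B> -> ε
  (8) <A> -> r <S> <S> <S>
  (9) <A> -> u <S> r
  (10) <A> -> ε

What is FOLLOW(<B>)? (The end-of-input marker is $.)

{$, r, u}

FIRST(<B>): from <B>->ε we get {ε}. So FIRST(<B>) = {ε}.
FIRST(<A>): from <A>->r <S> <S> <S> we get {r}; from <A>->u <S> r we get {u}; from <A>->ε we get {ε}. So FIRST(<A>) = {ε, r, u}.
FIRST(<S>): from <S>-><B> we get {ε}; from <S>-><A> we get {ε, r, u}; from <S>-><A> u <K> <A> we get {r, u}. So FIRST(<S>) = {ε, r, u}.
FIRST(<K>): from <K>->r <B> r we get {r}; from <K>-><S> <A> we get {ε, r, u}; from <K>->ε we get {ε}. So FIRST(<K>) = {ε, r, u}.
FOLLOW(<S>) includes $ since <S> is the start symbol.
FOLLOW(<S>): in <K>-><S> <A>, <S> is followed by <A> with FIRST {ε, r, u}; in <K>-><S> <A>, the suffix after <S> is nullable, so FOLLOW(<S>) ⊇ FOLLOW(<K>) = {$, r, u}; in <A>->r <S> <S> <S> (occurrence 1), <S> is followed by <S> <S> with FIRST {ε, r, u}; in <A>->r <S> <S> <S> (occurrence 1), the suffix after <S> is nullable, so FOLLOW(<S>) ⊇ FOLLOW(<A>) = {$, r, u}; in <A>->r <S> <S> <S> (occurrence 2), <S> is followed by <S> with FIRST {ε, r, u}; in <A>->r <S> <S> <S> (occurrence 2), the suffix after <S> is nullable, so FOLLOW(<S>) ⊇ FOLLOW(<A>) = {$, r, u}; in <A>->r <S> <S> <S> (occurrence 3), the suffix after <S> is empty, so FOLLOW(<S>) ⊇ FOLLOW(<A>) = {$, r, u}; in <A>->u <S> r, <S> is followed by r with FIRST {r}. Thus FOLLOW(<S>) = {$, r, u}.
FOLLOW(<K>): in <S>-><A> u <K> <A>, <K> is followed by <A> with FIRST {ε, r, u}; in <S>-><A> u <K> <A>, the suffix after <K> is nullable, so FOLLOW(<K>) ⊇ FOLLOW(<S>) = {$, r, u}. Thus FOLLOW(<K>) = {$, r, u}.
FOLLOW(<B>): in <S>-><B>, the suffix after <B> is empty, so FOLLOW(<B>) ⊇ FOLLOW(<S>) = {$, r, u}; in <K>->r <B> r, <B> is followed by r with FIRST {r}. Thus FOLLOW(<B>) = {$, r, u}.
FOLLOW(<A>): in <S>-><A>, the suffix after <A> is empty, so FOLLOW(<A>) ⊇ FOLLOW(<S>) = {$, r, u}; in <S>-><A> u <K> <A> (occurrence 1), <A> is followed by u <K> <A> with FIRST {u}; in <S>-><A> u <K> <A> (occurrence 2), the suffix after <A> is empty, so FOLLOW(<A>) ⊇ FOLLOW(<S>) = {$, r, u}; in <K>-><S> <A>, the suffix after <A> is empty, so FOLLOW(<A>) ⊇ FOLLOW(<K>) = {$, r, u}. Thus FOLLOW(<A>) = {$, r, u}.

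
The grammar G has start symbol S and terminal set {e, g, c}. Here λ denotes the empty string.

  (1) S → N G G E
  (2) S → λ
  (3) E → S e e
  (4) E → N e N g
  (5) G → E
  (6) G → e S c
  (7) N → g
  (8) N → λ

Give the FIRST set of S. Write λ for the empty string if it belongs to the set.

FIRST(N): from N→g we get {g}; from N→λ we get {λ}. So FIRST(N) = {λ, g}.
FIRST(S): from S→N G G E we get {e, g}; from S→λ we get {λ}. So FIRST(S) = {λ, e, g}.
FIRST(E): from E→S e e we get {e, g}; from E→N e N g we get {e, g}. So FIRST(E) = {e, g}.
FIRST(G): from G→E we get {e, g}; from G→e S c we get {e}. So FIRST(G) = {e, g}.

{λ, e, g}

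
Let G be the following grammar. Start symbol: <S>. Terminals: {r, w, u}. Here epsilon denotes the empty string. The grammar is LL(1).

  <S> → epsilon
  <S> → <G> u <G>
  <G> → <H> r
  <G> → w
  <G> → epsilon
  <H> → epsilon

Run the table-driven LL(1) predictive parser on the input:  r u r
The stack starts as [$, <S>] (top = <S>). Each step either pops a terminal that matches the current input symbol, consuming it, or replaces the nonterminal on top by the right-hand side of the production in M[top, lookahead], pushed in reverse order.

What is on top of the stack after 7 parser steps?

step 1: stack=$ <S>  input=r u r $  — expand <S> → <G> u <G>
step 2: stack=$ <G> u <G>  input=r u r $  — expand <G> → <H> r
step 3: stack=$ <G> u r <H>  input=r u r $  — expand <H> → epsilon
step 4: stack=$ <G> u r  input=r u r $  — match r
step 5: stack=$ <G> u  input=u r $  — match u
step 6: stack=$ <G>  input=r $  — expand <G> → <H> r
step 7: stack=$ r <H>  input=r $  — expand <H> → epsilon
Stack after step 7: $ r (top = r).

r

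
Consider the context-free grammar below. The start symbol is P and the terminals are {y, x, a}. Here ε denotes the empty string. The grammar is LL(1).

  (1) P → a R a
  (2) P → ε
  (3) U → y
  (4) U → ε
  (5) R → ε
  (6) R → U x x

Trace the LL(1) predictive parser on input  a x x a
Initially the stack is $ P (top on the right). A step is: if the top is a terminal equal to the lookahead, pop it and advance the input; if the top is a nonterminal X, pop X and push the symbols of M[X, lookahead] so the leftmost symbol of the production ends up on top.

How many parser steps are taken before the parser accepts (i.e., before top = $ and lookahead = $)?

7

step 1: stack=$ P  input=a x x a $  — expand P → a R a
step 2: stack=$ a R a  input=a x x a $  — match a
step 3: stack=$ a R  input=x x a $  — expand R → U x x
step 4: stack=$ a x x U  input=x x a $  — expand U → ε
step 5: stack=$ a x x  input=x x a $  — match x
step 6: stack=$ a x  input=x a $  — match x
step 7: stack=$ a  input=a $  — match a
Accept reached after 7 steps.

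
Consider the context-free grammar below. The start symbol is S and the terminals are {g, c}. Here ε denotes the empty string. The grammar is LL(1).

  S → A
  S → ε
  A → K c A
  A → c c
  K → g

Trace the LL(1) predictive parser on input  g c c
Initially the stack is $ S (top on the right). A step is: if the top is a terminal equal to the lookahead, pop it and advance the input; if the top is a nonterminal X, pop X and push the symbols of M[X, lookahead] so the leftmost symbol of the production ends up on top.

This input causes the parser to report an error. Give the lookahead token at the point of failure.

step 1: stack=$ S  input=g c c $  — expand S → A
step 2: stack=$ A  input=g c c $  — expand A → K c A
step 3: stack=$ A c K  input=g c c $  — expand K → g
step 4: stack=$ A c g  input=g c c $  — match g
step 5: stack=$ A c  input=c c $  — match c
step 6: stack=$ A  input=c $  — expand A → c c
step 7: stack=$ c c  input=c $  — match c
step 8: stack=$ c  input=$  — error: top is terminal c but lookahead is $

$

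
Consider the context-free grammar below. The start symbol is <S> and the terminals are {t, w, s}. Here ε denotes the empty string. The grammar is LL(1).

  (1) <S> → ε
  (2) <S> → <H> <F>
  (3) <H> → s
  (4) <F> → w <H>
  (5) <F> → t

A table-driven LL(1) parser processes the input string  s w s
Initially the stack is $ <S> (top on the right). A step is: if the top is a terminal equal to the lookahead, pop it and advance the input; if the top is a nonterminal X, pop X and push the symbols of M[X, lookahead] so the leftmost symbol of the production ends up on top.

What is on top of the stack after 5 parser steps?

     Stack      Input    Action
  1  $ <S>      s w s $  expand <S> → <H> <F>
  2  $ <F> <H>  s w s $  expand <H> → s
  3  $ <F> s    s w s $  match s
  4  $ <F>      w s $    expand <F> → w <H>
  5  $ <H> w    w s $    match w
Stack after step 5: $ <H> (top = <H>).

<H>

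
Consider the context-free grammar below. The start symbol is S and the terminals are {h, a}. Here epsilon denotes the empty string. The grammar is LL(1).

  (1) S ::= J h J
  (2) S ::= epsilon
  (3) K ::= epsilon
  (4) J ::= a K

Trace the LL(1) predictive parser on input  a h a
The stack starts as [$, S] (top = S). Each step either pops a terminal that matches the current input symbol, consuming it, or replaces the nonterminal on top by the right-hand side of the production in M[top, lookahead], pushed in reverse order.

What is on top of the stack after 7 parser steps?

     Stack      Input    Action
  1  $ S        a h a $  expand S ::= J h J
  2  $ J h J    a h a $  expand J ::= a K
  3  $ J h K a  a h a $  match a
  4  $ J h K    h a $    expand K ::= epsilon
  5  $ J h      h a $    match h
  6  $ J        a $      expand J ::= a K
  7  $ K a      a $      match a
Stack after step 7: $ K (top = K).

K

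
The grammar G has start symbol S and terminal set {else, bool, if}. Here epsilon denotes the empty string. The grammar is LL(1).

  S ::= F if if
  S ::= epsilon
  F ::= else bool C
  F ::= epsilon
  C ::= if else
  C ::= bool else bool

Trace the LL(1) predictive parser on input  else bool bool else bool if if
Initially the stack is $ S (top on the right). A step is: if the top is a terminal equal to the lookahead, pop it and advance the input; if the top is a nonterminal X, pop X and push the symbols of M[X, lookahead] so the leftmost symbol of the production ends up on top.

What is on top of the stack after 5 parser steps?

step 1: stack=$ S  input=else bool bool else bool if if $  — expand S ::= F if if
step 2: stack=$ if if F  input=else bool bool else bool if if $  — expand F ::= else bool C
step 3: stack=$ if if C bool else  input=else bool bool else bool if if $  — match else
step 4: stack=$ if if C bool  input=bool bool else bool if if $  — match bool
step 5: stack=$ if if C  input=bool else bool if if $  — expand C ::= bool else bool
Stack after step 5: $ if if bool else bool (top = bool).

bool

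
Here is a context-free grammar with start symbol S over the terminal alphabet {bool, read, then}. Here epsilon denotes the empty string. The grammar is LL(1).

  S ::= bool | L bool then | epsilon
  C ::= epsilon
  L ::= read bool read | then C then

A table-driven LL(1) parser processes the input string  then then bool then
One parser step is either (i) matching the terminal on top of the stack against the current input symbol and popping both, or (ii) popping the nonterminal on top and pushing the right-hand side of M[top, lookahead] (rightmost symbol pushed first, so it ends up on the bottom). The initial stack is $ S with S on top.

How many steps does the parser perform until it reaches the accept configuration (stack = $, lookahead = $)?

step 1: stack=$ S  input=then then bool then $  — expand S ::= L bool then
step 2: stack=$ then bool L  input=then then bool then $  — expand L ::= then C then
step 3: stack=$ then bool then C then  input=then then bool then $  — match then
step 4: stack=$ then bool then C  input=then bool then $  — expand C ::= epsilon
step 5: stack=$ then bool then  input=then bool then $  — match then
step 6: stack=$ then bool  input=bool then $  — match bool
step 7: stack=$ then  input=then $  — match then
Accept reached after 7 steps.

7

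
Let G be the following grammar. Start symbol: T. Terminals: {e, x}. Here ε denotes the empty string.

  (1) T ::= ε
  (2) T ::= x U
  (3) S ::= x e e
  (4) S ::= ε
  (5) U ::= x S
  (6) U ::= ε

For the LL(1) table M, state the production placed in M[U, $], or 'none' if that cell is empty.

FIRST(T): from T::=ε we get {ε}; from T::=x U we get {x}. So FIRST(T) = {ε, x}.
FIRST(S): from S::=x e e we get {x}; from S::=ε we get {ε}. So FIRST(S) = {ε, x}.
FIRST(U): from U::=x S we get {x}; from U::=ε we get {ε}. So FIRST(U) = {ε, x}.
FOLLOW(T) includes $ since T is the start symbol.
FOLLOW(T): T appears on no right-hand side. Thus FOLLOW(T) = {$}.
FOLLOW(U): in T::=x U, the suffix after U is empty, so FOLLOW(U) ⊇ FOLLOW(T) = {$}. Thus FOLLOW(U) = {$}.
For U ::= x S: FIRST(x S) = {x}, so it goes in M[U, t] for t ∈ {x}.
For U ::= ε: FIRST(ε) = {ε}, so it goes in M[U, t] for t ∈ {}; since ε ∈ FIRST, also for every t ∈ FOLLOW(U) = {$}.

U ::= ε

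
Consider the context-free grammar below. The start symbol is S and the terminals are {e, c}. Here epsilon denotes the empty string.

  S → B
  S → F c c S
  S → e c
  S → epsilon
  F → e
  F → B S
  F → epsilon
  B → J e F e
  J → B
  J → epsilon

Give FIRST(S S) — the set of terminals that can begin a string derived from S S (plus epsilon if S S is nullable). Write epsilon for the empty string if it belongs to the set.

FIRST(S) = {epsilon, c, e}  (via B, F c c S)
FIRST(F) = {epsilon, e}  (via B S)
FIRST(B) = {e}  (via J e F e)
FIRST(J) = {epsilon, e}  (via B)
FIRST(S S): take FIRST of each symbol in turn, carrying on past any symbol whose FIRST contains epsilon; result {epsilon, c, e}.

{epsilon, c, e}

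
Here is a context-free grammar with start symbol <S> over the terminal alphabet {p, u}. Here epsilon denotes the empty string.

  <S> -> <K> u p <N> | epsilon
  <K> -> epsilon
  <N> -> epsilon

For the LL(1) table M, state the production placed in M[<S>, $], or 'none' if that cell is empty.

<S> -> epsilon

FIRST(<K>): from <K>->epsilon we get {epsilon}. So FIRST(<K>) = {epsilon}.
FIRST(<N>): from <N>->epsilon we get {epsilon}. So FIRST(<N>) = {epsilon}.
FIRST(<S>): from <S>-><K> u p <N> we get {u}; from <S>->epsilon we get {epsilon}. So FIRST(<S>) = {epsilon, u}.
FOLLOW(<S>) includes $ since <S> is the start symbol.
FOLLOW(<S>): <S> appears on no right-hand side. Thus FOLLOW(<S>) = {$}.
For <S> -> <K> u p <N>: FIRST(<K> u p <N>) = {u}, so it goes in M[<S>, t] for t ∈ {u}.
For <S> -> epsilon: FIRST(epsilon) = {epsilon}, so it goes in M[<S>, t] for t ∈ {}; since epsilon ∈ FIRST, also for every t ∈ FOLLOW(<S>) = {$}.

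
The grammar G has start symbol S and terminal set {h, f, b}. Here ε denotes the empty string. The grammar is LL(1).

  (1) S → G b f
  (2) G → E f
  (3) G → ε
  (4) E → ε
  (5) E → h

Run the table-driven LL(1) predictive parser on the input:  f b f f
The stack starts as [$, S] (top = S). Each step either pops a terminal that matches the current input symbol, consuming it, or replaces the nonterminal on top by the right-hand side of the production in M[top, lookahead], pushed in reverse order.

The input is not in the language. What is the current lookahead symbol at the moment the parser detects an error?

step 1: stack=$ S  input=f b f f $  — expand S → G b f
step 2: stack=$ f b G  input=f b f f $  — expand G → E f
step 3: stack=$ f b f E  input=f b f f $  — expand E → ε
step 4: stack=$ f b f  input=f b f f $  — match f
step 5: stack=$ f b  input=b f f $  — match b
step 6: stack=$ f  input=f f $  — match f
step 7: stack=$  input=f $  — error: stack empty but input remains

f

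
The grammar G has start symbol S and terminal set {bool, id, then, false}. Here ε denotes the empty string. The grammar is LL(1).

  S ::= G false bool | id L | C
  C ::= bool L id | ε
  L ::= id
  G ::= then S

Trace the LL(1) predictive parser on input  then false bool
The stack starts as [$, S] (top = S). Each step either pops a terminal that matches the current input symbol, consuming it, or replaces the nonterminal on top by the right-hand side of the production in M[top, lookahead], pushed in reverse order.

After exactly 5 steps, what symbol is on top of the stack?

false

     Stack                Input              Action
  1  $ S                  then false bool $  expand S ::= G false bool
  2  $ bool false G       then false bool $  expand G ::= then S
  3  $ bool false S then  then false bool $  match then
  4  $ bool false S       false bool $       expand S ::= C
  5  $ bool false C       false bool $       expand C ::= ε
Stack after step 5: $ bool false (top = false).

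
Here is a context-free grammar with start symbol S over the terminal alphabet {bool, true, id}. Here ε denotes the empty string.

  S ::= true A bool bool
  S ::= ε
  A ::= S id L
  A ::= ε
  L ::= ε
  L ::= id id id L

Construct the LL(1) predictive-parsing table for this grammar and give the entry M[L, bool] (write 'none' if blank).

L ::= ε

FIRST(S) = {ε, true}
FIRST(L) = {ε, id}
FIRST(A) = {ε, id, true}  (via S id L)
FOLLOW(S) includes $ since S is the start symbol.
FOLLOW(A): in S::=true A bool bool, A is followed by bool bool with FIRST {bool}. Thus FOLLOW(A) = {bool}.
FOLLOW(L): in A::=S id L, the suffix after L is empty, so FOLLOW(L) ⊇ FOLLOW(A) = {bool}; in L::=id id id L, the suffix after L is empty (adds nothing new). Thus FOLLOW(L) = {bool}.
For L ::= ε: FIRST(ε) = {ε}, so it goes in M[L, t] for t ∈ {}; since ε ∈ FIRST, also for every t ∈ FOLLOW(L) = {bool}.
For L ::= id id id L: FIRST(id id id L) = {id}, so it goes in M[L, t] for t ∈ {id}.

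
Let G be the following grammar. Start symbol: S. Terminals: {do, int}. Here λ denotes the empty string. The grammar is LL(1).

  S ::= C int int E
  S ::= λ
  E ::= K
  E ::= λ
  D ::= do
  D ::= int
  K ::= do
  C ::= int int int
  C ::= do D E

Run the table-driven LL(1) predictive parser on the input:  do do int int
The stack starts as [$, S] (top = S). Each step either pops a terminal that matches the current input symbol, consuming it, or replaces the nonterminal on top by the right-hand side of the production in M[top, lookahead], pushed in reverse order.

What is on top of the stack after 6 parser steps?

step 1: stack=$ S  input=do do int int $  — expand S ::= C int int E
step 2: stack=$ E int int C  input=do do int int $  — expand C ::= do D E
step 3: stack=$ E int int E D do  input=do do int int $  — match do
step 4: stack=$ E int int E D  input=do int int $  — expand D ::= do
step 5: stack=$ E int int E do  input=do int int $  — match do
step 6: stack=$ E int int E  input=int int $  — expand E ::= λ
Stack after step 6: $ E int int (top = int).

int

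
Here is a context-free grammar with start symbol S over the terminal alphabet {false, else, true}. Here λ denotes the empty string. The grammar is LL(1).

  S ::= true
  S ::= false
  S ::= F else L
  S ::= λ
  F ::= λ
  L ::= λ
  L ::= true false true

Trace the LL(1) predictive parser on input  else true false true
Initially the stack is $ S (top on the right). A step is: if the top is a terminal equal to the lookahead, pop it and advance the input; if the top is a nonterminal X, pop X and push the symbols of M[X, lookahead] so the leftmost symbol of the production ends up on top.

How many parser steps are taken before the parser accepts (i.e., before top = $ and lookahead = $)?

step 1: stack=$ S  input=else true false true $  — expand S ::= F else L
step 2: stack=$ L else F  input=else true false true $  — expand F ::= λ
step 3: stack=$ L else  input=else true false true $  — match else
step 4: stack=$ L  input=true false true $  — expand L ::= true false true
step 5: stack=$ true false true  input=true false true $  — match true
step 6: stack=$ true false  input=false true $  — match false
step 7: stack=$ true  input=true $  — match true
Accept reached after 7 steps.

7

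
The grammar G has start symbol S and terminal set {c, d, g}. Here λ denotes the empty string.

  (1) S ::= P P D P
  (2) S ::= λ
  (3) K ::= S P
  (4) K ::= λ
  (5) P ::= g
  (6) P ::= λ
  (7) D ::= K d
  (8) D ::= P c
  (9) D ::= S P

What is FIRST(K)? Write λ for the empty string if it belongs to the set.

FIRST(P) = {λ, g}
FIRST(S) = {λ, c, d, g}  (via P P D P)
FIRST(K) = {λ, c, d, g}  (via S P)
FIRST(D) = {λ, c, d, g}  (via K d, P c, S P)

{λ, c, d, g}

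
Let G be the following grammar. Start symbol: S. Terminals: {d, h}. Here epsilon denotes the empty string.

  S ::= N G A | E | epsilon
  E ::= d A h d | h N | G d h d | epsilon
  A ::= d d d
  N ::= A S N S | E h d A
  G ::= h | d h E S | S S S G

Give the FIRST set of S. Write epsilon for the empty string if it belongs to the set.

FIRST(A): from A::=d d d we get {d}. So FIRST(A) = {d}.
FIRST(S): from S::=N G A we get {d, h}; from S::=E we get {epsilon, d, h}; from S::=epsilon we get {epsilon}. So FIRST(S) = {epsilon, d, h}.
FIRST(G): from G::=h we get {h}; from G::=d h E S we get {d}; from G::=S S S G we get {d, h}. So FIRST(G) = {d, h}.
FIRST(E): from E::=d A h d we get {d}; from E::=h N we get {h}; from E::=G d h d we get {d, h}; from E::=epsilon we get {epsilon}. So FIRST(E) = {epsilon, d, h}.
FIRST(N): from N::=A S N S we get {d}; from N::=E h d A we get {d, h}. So FIRST(N) = {d, h}.

{epsilon, d, h}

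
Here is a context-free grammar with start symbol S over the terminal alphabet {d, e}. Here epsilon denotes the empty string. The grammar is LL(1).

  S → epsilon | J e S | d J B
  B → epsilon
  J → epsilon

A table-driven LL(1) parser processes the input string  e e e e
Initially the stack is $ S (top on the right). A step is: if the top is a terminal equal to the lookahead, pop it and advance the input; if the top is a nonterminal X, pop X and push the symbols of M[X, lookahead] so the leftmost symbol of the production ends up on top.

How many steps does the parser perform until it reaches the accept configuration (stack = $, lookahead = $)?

      Stack    Input      Action
   1  $ S      e e e e $  expand S → J e S
   2  $ S e J  e e e e $  expand J → epsilon
   3  $ S e    e e e e $  match e
   4  $ S      e e e $    expand S → J e S
   5  $ S e J  e e e $    expand J → epsilon
   6  $ S e    e e e $    match e
   7  $ S      e e $      expand S → J e S
   8  $ S e J  e e $      expand J → epsilon
   9  $ S e    e e $      match e
  10  $ S      e $        expand S → J e S
  11  $ S e J  e $        expand J → epsilon
  12  $ S e    e $        match e
  13  $ S      $          expand S → epsilon
Accept reached after 13 steps.

13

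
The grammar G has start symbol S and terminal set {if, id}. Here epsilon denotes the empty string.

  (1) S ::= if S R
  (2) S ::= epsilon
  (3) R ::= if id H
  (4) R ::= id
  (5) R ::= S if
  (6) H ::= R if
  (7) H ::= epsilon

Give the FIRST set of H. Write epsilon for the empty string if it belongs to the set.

FIRST(S): from S::=if S R we get {if}; from S::=epsilon we get {epsilon}. So FIRST(S) = {epsilon, if}.
FIRST(R): from R::=if id H we get {if}; from R::=id we get {id}; from R::=S if we get {if}. So FIRST(R) = {id, if}.
FIRST(H): from H::=R if we get {id, if}; from H::=epsilon we get {epsilon}. So FIRST(H) = {epsilon, id, if}.

{epsilon, id, if}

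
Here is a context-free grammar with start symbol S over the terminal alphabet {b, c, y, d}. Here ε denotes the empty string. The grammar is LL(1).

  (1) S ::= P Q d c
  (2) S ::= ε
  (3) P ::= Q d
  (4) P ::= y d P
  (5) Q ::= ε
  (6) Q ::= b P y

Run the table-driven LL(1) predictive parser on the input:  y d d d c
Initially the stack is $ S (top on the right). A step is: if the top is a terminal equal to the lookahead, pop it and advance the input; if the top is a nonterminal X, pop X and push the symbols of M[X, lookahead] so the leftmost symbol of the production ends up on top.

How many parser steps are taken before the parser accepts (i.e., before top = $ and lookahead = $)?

step 1: stack=$ S  input=y d d d c $  — expand S ::= P Q d c
step 2: stack=$ c d Q P  input=y d d d c $  — expand P ::= y d P
step 3: stack=$ c d Q P d y  input=y d d d c $  — match y
step 4: stack=$ c d Q P d  input=d d d c $  — match d
step 5: stack=$ c d Q P  input=d d c $  — expand P ::= Q d
step 6: stack=$ c d Q d Q  input=d d c $  — expand Q ::= ε
step 7: stack=$ c d Q d  input=d d c $  — match d
step 8: stack=$ c d Q  input=d c $  — expand Q ::= ε
step 9: stack=$ c d  input=d c $  — match d
step 10: stack=$ c  input=c $  — match c
Accept reached after 10 steps.

10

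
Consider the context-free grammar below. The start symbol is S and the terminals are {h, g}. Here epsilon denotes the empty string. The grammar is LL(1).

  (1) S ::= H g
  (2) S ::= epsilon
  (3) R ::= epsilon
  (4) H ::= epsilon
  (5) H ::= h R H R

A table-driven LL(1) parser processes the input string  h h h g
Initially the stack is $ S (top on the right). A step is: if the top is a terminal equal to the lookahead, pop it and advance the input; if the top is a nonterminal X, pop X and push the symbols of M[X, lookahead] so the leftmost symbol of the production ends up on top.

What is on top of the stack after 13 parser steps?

R

      Stack            Input      Action
   1  $ S              h h h g $  expand S ::= H g
   2  $ g H            h h h g $  expand H ::= h R H R
   3  $ g R H R h      h h h g $  match h
   4  $ g R H R        h h g $    expand R ::= epsilon
   5  $ g R H          h h g $    expand H ::= h R H R
   6  $ g R R H R h    h h g $    match h
   7  $ g R R H R      h g $      expand R ::= epsilon
   8  $ g R R H        h g $      expand H ::= h R H R
   9  $ g R R R H R h  h g $      match h
  10  $ g R R R H R    g $        expand R ::= epsilon
  11  $ g R R R H      g $        expand H ::= epsilon
  12  $ g R R R        g $        expand R ::= epsilon
  13  $ g R R          g $        expand R ::= epsilon
Stack after step 13: $ g R (top = R).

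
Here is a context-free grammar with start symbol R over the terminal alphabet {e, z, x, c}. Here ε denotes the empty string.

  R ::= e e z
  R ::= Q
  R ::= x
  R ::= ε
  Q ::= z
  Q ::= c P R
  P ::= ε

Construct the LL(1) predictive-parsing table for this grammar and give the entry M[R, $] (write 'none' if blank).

R ::= ε

FIRST(Q) = {c, z}
FIRST(P) = {ε}
FIRST(R) = {ε, c, e, x, z}  (via Q)
FOLLOW(R) includes $ since R is the start symbol.
FOLLOW(R): in Q::=c P R, the suffix after R is empty, so FOLLOW(R) ⊇ FOLLOW(Q) = {$}. Thus FOLLOW(R) = {$}.
FOLLOW(Q): in R::=Q, the suffix after Q is empty, so FOLLOW(Q) ⊇ FOLLOW(R) = {$}. Thus FOLLOW(Q) = {$}.
For R ::= e e z: FIRST(e e z) = {e}, so it goes in M[R, t] for t ∈ {e}.
For R ::= Q: FIRST(Q) = {c, z}, so it goes in M[R, t] for t ∈ {c, z}.
For R ::= x: FIRST(x) = {x}, so it goes in M[R, t] for t ∈ {x}.
For R ::= ε: FIRST(ε) = {ε}, so it goes in M[R, t] for t ∈ {}; since ε ∈ FIRST, also for every t ∈ FOLLOW(R) = {$}.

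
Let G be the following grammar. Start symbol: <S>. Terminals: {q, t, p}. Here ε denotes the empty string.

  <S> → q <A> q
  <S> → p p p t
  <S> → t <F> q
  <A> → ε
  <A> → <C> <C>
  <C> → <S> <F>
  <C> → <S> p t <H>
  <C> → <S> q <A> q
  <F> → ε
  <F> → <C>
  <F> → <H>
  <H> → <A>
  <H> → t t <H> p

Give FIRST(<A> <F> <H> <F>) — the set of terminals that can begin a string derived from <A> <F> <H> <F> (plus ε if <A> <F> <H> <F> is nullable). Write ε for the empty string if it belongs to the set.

FIRST(<S>): from <S>→q <A> q we get {q}; from <S>→p p p t we get {p}; from <S>→t <F> q we get {t}. So FIRST(<S>) = {p, q, t}.
FIRST(<C>): from <C>→<S> <F> we get {p, q, t}; from <C>→<S> p t <H> we get {p, q, t}; from <C>→<S> q <A> q we get {p, q, t}. So FIRST(<C>) = {p, q, t}.
FIRST(<A>): from <A>→ε we get {ε}; from <A>→<C> <C> we get {p, q, t}. So FIRST(<A>) = {ε, p, q, t}.
FIRST(<H>): from <H>→<A> we get {ε, p, q, t}; from <H>→t t <H> p we get {t}. So FIRST(<H>) = {ε, p, q, t}.
FIRST(<F>): from <F>→ε we get {ε}; from <F>→<C> we get {p, q, t}; from <F>→<H> we get {ε, p, q, t}. So FIRST(<F>) = {ε, p, q, t}.
FIRST(<A> <F> <H> <F>): take FIRST of each symbol in turn, carrying on past any symbol whose FIRST contains ε; result {ε, p, q, t}.

{ε, p, q, t}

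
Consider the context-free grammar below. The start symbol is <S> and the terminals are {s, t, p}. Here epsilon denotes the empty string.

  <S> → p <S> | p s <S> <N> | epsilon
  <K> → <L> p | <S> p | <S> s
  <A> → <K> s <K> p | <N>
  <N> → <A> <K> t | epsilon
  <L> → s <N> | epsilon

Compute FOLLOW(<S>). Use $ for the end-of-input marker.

FIRST(<S>): from <S>→p <S> we get {p}; from <S>→p s <S> <N> we get {p}; from <S>→epsilon we get {epsilon}. So FIRST(<S>) = {epsilon, p}.
FIRST(<L>): from <L>→s <N> we get {s}; from <L>→epsilon we get {epsilon}. So FIRST(<L>) = {epsilon, s}.
FIRST(<K>): from <K>→<L> p we get {p, s}; from <K>→<S> p we get {p}; from <K>→<S> s we get {p, s}. So FIRST(<K>) = {p, s}.
FIRST(<A>): from <A>→<K> s <K> p we get {p, s}; from <A>→<N> we get {epsilon, p, s}. So FIRST(<A>) = {epsilon, p, s}.
FIRST(<N>): from <N>→<A> <K> t we get {p, s}; from <N>→epsilon we get {epsilon}. So FIRST(<N>) = {epsilon, p, s}.
FOLLOW(<S>) includes $ since <S> is the start symbol.
FOLLOW(<S>): in <S>→p <S>, the suffix after <S> is empty (adds nothing new); in <S>→p s <S> <N>, <S> is followed by <N> with FIRST {epsilon, p, s}; in <S>→p s <S> <N>, the suffix after <S> is nullable (adds nothing new); in <K>→<S> p, <S> is followed by p with FIRST {p}; in <K>→<S> s, <S> is followed by s with FIRST {s}. Thus FOLLOW(<S>) = {$, p, s}.
FOLLOW(<K>): in <A>→<K> s <K> p (occurrence 1), <K> is followed by s <K> p with FIRST {s}; in <A>→<K> s <K> p (occurrence 2), <K> is followed by p with FIRST {p}; in <N>→<A> <K> t, <K> is followed by t with FIRST {t}. Thus FOLLOW(<K>) = {p, s, t}.
FOLLOW(<A>): in <N>→<A> <K> t, <A> is followed by <K> t with FIRST {p, s}. Thus FOLLOW(<A>) = {p, s}.
FOLLOW(<L>): in <K>→<L> p, <L> is followed by p with FIRST {p}. Thus FOLLOW(<L>) = {p}.
FOLLOW(<N>): in <S>→p s <S> <N>, the suffix after <N> is empty, so FOLLOW(<N>) ⊇ FOLLOW(<S>) = {$, p, s}; in <A>→<N>, the suffix after <N> is empty, so FOLLOW(<N>) ⊇ FOLLOW(<A>) = {p, s}; in <L>→s <N>, the suffix after <N> is empty, so FOLLOW(<N>) ⊇ FOLLOW(<L>) = {p}. Thus FOLLOW(<N>) = {$, p, s}.

{$, p, s}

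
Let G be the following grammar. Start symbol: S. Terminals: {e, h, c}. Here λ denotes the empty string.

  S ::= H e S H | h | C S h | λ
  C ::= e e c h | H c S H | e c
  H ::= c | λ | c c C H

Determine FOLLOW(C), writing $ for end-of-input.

{$, c, e, h}

FIRST(H) = {λ, c}
FIRST(C) = {c, e}  (via H c S H)
FIRST(S) = {λ, c, e, h}  (via H e S H, C S h)
FOLLOW(S) includes $ since S is the start symbol.
FOLLOW(S): in S::=H e S H, S is followed by H with FIRST {λ, c}; in S::=H e S H, the suffix after S is nullable (adds nothing new); in S::=C S h, S is followed by h with FIRST {h}; in C::=H c S H, S is followed by H with FIRST {λ, c}; in C::=H c S H, the suffix after S is nullable, so FOLLOW(S) ⊇ FOLLOW(C) = {$, c, e, h}. Thus FOLLOW(S) = {$, c, e, h}.
FOLLOW(C): in S::=C S h, C is followed by S h with FIRST {c, e, h}; in H::=c c C H, C is followed by H with FIRST {λ, c}; in H::=c c C H, the suffix after C is nullable, so FOLLOW(C) ⊇ FOLLOW(H) = {$, c, e, h}. Thus FOLLOW(C) = {$, c, e, h}.
FOLLOW(H): in S::=H e S H (occurrence 1), H is followed by e S H with FIRST {e}; in S::=H e S H (occurrence 2), the suffix after H is empty, so FOLLOW(H) ⊇ FOLLOW(S) = {$, c, e, h}; in C::=H c S H (occurrence 1), H is followed by c S H with FIRST {c}; in C::=H c S H (occurrence 2), the suffix after H is empty, so FOLLOW(H) ⊇ FOLLOW(C) = {$, c, e, h}; in H::=c c C H, the suffix after H is empty (adds nothing new). Thus FOLLOW(H) = {$, c, e, h}.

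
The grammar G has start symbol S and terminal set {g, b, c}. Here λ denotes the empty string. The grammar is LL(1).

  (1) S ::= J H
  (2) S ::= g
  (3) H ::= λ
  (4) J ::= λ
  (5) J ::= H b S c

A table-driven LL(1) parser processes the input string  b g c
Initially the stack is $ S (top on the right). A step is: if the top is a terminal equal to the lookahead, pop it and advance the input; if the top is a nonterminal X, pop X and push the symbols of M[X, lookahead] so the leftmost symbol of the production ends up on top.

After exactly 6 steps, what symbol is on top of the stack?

c

     Stack        Input    Action
  1  $ S          b g c $  expand S ::= J H
  2  $ H J        b g c $  expand J ::= H b S c
  3  $ H c S b H  b g c $  expand H ::= λ
  4  $ H c S b    b g c $  match b
  5  $ H c S      g c $    expand S ::= g
  6  $ H c g      g c $    match g
Stack after step 6: $ H c (top = c).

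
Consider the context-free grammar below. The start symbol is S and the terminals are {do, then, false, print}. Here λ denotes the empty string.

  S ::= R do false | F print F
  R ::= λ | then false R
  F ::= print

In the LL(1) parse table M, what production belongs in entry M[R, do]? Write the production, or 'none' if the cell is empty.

FIRST(R) = {λ, then}
FIRST(F) = {print}
FIRST(S) = {do, print, then}  (via R do false, F print F)
FOLLOW(S) includes $ since S is the start symbol.
FOLLOW(R): in S::=R do false, R is followed by do false with FIRST {do}; in R::=then false R, the suffix after R is empty (adds nothing new). Thus FOLLOW(R) = {do}.
For R ::= λ: FIRST(λ) = {λ}, so it goes in M[R, t] for t ∈ {}; since λ ∈ FIRST, also for every t ∈ FOLLOW(R) = {do}.
For R ::= then false R: FIRST(then false R) = {then}, so it goes in M[R, t] for t ∈ {then}.

R ::= λ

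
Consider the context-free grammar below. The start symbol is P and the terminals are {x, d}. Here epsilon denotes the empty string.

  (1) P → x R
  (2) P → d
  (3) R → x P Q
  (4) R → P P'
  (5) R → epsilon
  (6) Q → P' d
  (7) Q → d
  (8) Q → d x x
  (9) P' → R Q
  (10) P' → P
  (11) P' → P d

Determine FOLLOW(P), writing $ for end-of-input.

{$, d, x}

FIRST(P): from P→x R we get {x}; from P→d we get {d}. So FIRST(P) = {d, x}.
FIRST(R): from R→x P Q we get {x}; from R→P P' we get {d, x}; from R→epsilon we get {epsilon}. So FIRST(R) = {epsilon, d, x}.
FIRST(Q): from Q→P' d we get {d, x}; from Q→d we get {d}; from Q→d x x we get {d}. So FIRST(Q) = {d, x}.
FIRST(P'): from P'→R Q we get {d, x}; from P'→P we get {d, x}; from P'→P d we get {d, x}. So FIRST(P') = {d, x}.
FOLLOW(P) includes $ since P is the start symbol.
FOLLOW(P): in R→x P Q, P is followed by Q with FIRST {d, x}; in R→P P', P is followed by P' with FIRST {d, x}; in P'→P, the suffix after P is empty, so FOLLOW(P) ⊇ FOLLOW(P') = {$, d, x}; in P'→P d, P is followed by d with FIRST {d}. Thus FOLLOW(P) = {$, d, x}.
FOLLOW(R): in P→x R, the suffix after R is empty, so FOLLOW(R) ⊇ FOLLOW(P) = {$, d, x}; in P'→R Q, R is followed by Q with FIRST {d, x}. Thus FOLLOW(R) = {$, d, x}.
FOLLOW(P'): in R→P P', the suffix after P' is empty, so FOLLOW(P') ⊇ FOLLOW(R) = {$, d, x}; in Q→P' d, P' is followed by d with FIRST {d}. Thus FOLLOW(P') = {$, d, x}.
FOLLOW(Q): in R→x P Q, the suffix after Q is empty, so FOLLOW(Q) ⊇ FOLLOW(R) = {$, d, x}; in P'→R Q, the suffix after Q is empty, so FOLLOW(Q) ⊇ FOLLOW(P') = {$, d, x}. Thus FOLLOW(Q) = {$, d, x}.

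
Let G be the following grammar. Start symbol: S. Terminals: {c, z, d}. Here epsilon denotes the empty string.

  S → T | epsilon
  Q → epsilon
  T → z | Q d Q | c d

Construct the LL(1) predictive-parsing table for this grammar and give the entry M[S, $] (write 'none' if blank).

S → epsilon

FIRST(Q) = {epsilon}
FIRST(T) = {c, d, z}  (via Q d Q)
FIRST(S) = {epsilon, c, d, z}  (via T)
FOLLOW(S) includes $ since S is the start symbol.
FOLLOW(S): S appears on no right-hand side. Thus FOLLOW(S) = {$}.
For S → T: FIRST(T) = {c, d, z}, so it goes in M[S, t] for t ∈ {c, d, z}.
For S → epsilon: FIRST(epsilon) = {epsilon}, so it goes in M[S, t] for t ∈ {}; since epsilon ∈ FIRST, also for every t ∈ FOLLOW(S) = {$}.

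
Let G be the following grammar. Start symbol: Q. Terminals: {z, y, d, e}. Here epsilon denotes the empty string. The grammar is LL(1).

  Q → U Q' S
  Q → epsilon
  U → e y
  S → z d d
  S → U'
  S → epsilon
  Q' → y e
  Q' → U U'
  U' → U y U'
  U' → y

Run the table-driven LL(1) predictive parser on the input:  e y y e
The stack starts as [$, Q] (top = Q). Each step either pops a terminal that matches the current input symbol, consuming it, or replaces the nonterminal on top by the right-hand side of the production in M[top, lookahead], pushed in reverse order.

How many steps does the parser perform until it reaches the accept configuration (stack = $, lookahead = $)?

8

     Stack       Input      Action
  1  $ Q         e y y e $  expand Q → U Q' S
  2  $ S Q' U    e y y e $  expand U → e y
  3  $ S Q' y e  e y y e $  match e
  4  $ S Q' y    y y e $    match y
  5  $ S Q'      y e $      expand Q' → y e
  6  $ S e y     y e $      match y
  7  $ S e       e $        match e
  8  $ S         $          expand S → epsilon
Accept reached after 8 steps.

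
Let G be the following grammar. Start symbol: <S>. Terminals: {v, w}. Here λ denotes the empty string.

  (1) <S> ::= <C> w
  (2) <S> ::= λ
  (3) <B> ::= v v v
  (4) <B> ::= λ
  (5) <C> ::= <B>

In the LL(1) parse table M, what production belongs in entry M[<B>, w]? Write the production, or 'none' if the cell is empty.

FIRST(<B>) = {λ, v}
FIRST(<C>) = {λ, v}  (via <B>)
FIRST(<S>) = {λ, v, w}  (via <C> w)
FOLLOW(<S>) includes $ since <S> is the start symbol.
FOLLOW(<C>): in <S>::=<C> w, <C> is followed by w with FIRST {w}. Thus FOLLOW(<C>) = {w}.
FOLLOW(<B>): in <C>::=<B>, the suffix after <B> is empty, so FOLLOW(<B>) ⊇ FOLLOW(<C>) = {w}. Thus FOLLOW(<B>) = {w}.
For <B> ::= v v v: FIRST(v v v) = {v}, so it goes in M[<B>, t] for t ∈ {v}.
For <B> ::= λ: FIRST(λ) = {λ}, so it goes in M[<B>, t] for t ∈ {}; since λ ∈ FIRST, also for every t ∈ FOLLOW(<B>) = {w}.

<B> ::= λ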